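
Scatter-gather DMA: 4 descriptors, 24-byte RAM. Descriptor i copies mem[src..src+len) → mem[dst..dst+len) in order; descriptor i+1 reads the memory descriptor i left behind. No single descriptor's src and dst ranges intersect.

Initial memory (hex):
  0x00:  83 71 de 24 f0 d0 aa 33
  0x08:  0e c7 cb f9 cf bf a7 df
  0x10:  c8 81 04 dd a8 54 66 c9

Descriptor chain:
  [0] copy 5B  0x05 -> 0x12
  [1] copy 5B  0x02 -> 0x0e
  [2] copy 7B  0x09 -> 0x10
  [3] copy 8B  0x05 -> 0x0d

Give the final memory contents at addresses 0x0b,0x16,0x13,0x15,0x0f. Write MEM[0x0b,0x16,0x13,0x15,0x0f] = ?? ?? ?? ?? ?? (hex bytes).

MEM[0x0b,0x16,0x13,0x15,0x0f] = f9 24 f9 de 33

[0] 0x05->0x12 len=5 : d0 aa 33 0e c7
[1] 0x02->0x0e len=5 : de 24 f0 d0 aa
[2] 0x09->0x10 len=7 : c7 cb f9 cf bf de 24
[3] 0x05->0x0d len=8 : d0 aa 33 0e c7 cb f9 cf
query mem[0x0b]=0xf9, mem[0x16]=0x24, mem[0x13]=0xf9, mem[0x15]=0xde, mem[0x0f]=0x33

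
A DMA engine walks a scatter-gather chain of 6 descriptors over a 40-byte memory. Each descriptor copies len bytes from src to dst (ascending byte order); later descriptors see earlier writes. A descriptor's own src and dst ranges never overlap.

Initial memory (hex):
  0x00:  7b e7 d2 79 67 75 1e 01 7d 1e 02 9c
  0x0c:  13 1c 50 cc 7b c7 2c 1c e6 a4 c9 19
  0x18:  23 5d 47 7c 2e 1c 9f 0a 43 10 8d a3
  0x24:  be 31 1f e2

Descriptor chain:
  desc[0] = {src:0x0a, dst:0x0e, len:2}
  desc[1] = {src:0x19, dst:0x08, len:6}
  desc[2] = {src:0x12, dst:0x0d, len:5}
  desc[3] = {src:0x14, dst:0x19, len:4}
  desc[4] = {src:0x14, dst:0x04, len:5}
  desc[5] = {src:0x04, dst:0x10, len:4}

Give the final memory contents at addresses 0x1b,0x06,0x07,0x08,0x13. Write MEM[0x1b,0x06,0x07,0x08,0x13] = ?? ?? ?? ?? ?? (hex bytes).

MEM[0x1b,0x06,0x07,0x08,0x13] = c9 c9 19 23 19

D0: mem[0x0e..0x0f] <- [02 9c]
D1: mem[0x08..0x0d] <- [5d 47 7c 2e 1c 9f]
D2: mem[0x0d..0x11] <- [2c 1c e6 a4 c9]
D3: mem[0x19..0x1c] <- [e6 a4 c9 19]
D4: mem[0x04..0x08] <- [e6 a4 c9 19 23]
D5: mem[0x10..0x13] <- [e6 a4 c9 19]
query mem[0x1b]=0xc9, mem[0x06]=0xc9, mem[0x07]=0x19, mem[0x08]=0x23, mem[0x13]=0x19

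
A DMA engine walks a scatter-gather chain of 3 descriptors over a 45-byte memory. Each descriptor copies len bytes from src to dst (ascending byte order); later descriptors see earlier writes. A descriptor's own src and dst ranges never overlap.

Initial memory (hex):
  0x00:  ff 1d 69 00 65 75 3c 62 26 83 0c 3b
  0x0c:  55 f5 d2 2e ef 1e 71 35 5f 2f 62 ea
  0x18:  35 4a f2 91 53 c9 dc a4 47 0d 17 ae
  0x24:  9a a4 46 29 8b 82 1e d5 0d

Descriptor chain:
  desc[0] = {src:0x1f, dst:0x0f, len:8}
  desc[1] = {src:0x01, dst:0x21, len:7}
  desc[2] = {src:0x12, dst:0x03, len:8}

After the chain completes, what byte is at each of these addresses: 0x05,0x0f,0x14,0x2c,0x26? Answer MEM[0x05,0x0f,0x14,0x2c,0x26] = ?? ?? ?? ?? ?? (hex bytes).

#0 dst[0x0f+8] := {0xa4,0x47,0x0d,0x17,0xae,0x9a,0xa4,0x46}
#1 dst[0x21+7] := {0x1d,0x69,0x00,0x65,0x75,0x3c,0x62}
#2 dst[0x03+8] := {0x17,0xae,0x9a,0xa4,0x46,0xea,0x35,0x4a}
query mem[0x05]=0x9a, mem[0x0f]=0xa4, mem[0x14]=0x9a, mem[0x2c]=0x0d, mem[0x26]=0x3c

MEM[0x05,0x0f,0x14,0x2c,0x26] = 9a a4 9a 0d 3c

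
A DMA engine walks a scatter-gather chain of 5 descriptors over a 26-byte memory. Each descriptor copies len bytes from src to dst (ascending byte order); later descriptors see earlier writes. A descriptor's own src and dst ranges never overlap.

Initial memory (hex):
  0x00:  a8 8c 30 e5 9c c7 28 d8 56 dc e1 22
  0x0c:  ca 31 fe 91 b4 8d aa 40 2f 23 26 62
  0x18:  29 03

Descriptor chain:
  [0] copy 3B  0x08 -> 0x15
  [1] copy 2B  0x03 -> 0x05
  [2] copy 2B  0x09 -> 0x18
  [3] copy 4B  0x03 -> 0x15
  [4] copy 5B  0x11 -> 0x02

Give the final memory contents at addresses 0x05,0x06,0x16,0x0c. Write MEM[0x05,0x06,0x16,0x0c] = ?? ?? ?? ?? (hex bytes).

D0: mem[0x15..0x17] <- [56 dc e1]
D1: mem[0x05..0x06] <- [e5 9c]
D2: mem[0x18..0x19] <- [dc e1]
D3: mem[0x15..0x18] <- [e5 9c e5 9c]
D4: mem[0x02..0x06] <- [8d aa 40 2f e5]
query mem[0x05]=0x2f, mem[0x06]=0xe5, mem[0x16]=0x9c, mem[0x0c]=0xca

MEM[0x05,0x06,0x16,0x0c] = 2f e5 9c ca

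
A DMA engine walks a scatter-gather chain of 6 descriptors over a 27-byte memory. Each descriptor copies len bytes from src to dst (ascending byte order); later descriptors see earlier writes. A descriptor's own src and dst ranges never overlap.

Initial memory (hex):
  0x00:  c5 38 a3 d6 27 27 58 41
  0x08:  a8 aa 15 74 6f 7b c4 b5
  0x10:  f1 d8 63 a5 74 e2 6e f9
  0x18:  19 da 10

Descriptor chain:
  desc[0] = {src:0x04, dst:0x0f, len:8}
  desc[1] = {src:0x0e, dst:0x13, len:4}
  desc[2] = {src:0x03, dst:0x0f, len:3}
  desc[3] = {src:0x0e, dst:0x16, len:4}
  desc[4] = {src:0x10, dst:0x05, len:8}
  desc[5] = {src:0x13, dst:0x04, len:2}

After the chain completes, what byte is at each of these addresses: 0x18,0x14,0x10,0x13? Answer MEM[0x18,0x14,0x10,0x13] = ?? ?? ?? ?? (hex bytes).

MEM[0x18,0x14,0x10,0x13] = 27 27 27 c4

[0] 0x04->0x0f len=8 : 27 27 58 41 a8 aa 15 74
[1] 0x0e->0x13 len=4 : c4 27 27 58
[2] 0x03->0x0f len=3 : d6 27 27
[3] 0x0e->0x16 len=4 : c4 d6 27 27
[4] 0x10->0x05 len=8 : 27 27 41 c4 27 27 c4 d6
[5] 0x13->0x04 len=2 : c4 27
query mem[0x18]=0x27, mem[0x14]=0x27, mem[0x10]=0x27, mem[0x13]=0xc4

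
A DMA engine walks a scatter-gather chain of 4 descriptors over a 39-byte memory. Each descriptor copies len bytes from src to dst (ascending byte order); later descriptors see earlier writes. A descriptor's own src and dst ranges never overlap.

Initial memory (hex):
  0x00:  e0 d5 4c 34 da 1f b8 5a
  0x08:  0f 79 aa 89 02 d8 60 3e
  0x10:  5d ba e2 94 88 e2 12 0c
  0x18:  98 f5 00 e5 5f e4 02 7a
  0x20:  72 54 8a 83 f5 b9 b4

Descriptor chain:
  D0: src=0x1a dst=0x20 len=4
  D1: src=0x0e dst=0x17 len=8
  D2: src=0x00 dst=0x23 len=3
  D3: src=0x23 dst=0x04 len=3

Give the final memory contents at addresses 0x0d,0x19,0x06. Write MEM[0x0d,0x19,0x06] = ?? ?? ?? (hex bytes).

[0] 0x1a->0x20 len=4 : 00 e5 5f e4
[1] 0x0e->0x17 len=8 : 60 3e 5d ba e2 94 88 e2
[2] 0x00->0x23 len=3 : e0 d5 4c
[3] 0x23->0x04 len=3 : e0 d5 4c
query mem[0x0d]=0xd8, mem[0x19]=0x5d, mem[0x06]=0x4c

MEM[0x0d,0x19,0x06] = d8 5d 4c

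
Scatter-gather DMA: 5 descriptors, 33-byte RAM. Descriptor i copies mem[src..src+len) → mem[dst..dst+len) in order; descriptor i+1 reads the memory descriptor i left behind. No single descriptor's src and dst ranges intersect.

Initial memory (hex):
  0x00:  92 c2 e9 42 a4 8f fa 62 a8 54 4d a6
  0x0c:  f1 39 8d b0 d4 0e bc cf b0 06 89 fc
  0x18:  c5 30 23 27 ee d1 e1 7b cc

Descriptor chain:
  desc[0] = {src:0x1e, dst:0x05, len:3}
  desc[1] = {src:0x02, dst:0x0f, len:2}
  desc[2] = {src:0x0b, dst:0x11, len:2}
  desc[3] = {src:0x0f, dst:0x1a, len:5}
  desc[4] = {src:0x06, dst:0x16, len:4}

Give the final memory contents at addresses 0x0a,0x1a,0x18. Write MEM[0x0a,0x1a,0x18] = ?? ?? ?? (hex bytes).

MEM[0x0a,0x1a,0x18] = 4d e9 a8

[0] 0x1e->0x05 len=3 : e1 7b cc
[1] 0x02->0x0f len=2 : e9 42
[2] 0x0b->0x11 len=2 : a6 f1
[3] 0x0f->0x1a len=5 : e9 42 a6 f1 cf
[4] 0x06->0x16 len=4 : 7b cc a8 54
query mem[0x0a]=0x4d, mem[0x1a]=0xe9, mem[0x18]=0xa8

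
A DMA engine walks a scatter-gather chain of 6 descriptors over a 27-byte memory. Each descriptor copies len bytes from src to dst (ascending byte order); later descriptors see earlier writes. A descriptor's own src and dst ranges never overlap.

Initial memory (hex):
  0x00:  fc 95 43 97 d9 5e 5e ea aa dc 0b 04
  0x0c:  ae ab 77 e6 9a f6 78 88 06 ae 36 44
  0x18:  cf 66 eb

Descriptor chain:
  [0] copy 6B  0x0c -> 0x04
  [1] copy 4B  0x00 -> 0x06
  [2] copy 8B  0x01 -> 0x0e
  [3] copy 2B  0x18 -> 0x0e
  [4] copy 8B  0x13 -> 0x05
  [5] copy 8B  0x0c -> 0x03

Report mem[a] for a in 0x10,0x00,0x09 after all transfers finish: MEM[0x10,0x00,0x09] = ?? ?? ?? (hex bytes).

MEM[0x10,0x00,0x09] = 97 fc ab

[0] 0x0c->0x04 len=6 : ae ab 77 e6 9a f6
[1] 0x00->0x06 len=4 : fc 95 43 97
[2] 0x01->0x0e len=8 : 95 43 97 ae ab fc 95 43
[3] 0x18->0x0e len=2 : cf 66
[4] 0x13->0x05 len=8 : fc 95 43 36 44 cf 66 eb
[5] 0x0c->0x03 len=8 : eb ab cf 66 97 ae ab fc
query mem[0x10]=0x97, mem[0x00]=0xfc, mem[0x09]=0xab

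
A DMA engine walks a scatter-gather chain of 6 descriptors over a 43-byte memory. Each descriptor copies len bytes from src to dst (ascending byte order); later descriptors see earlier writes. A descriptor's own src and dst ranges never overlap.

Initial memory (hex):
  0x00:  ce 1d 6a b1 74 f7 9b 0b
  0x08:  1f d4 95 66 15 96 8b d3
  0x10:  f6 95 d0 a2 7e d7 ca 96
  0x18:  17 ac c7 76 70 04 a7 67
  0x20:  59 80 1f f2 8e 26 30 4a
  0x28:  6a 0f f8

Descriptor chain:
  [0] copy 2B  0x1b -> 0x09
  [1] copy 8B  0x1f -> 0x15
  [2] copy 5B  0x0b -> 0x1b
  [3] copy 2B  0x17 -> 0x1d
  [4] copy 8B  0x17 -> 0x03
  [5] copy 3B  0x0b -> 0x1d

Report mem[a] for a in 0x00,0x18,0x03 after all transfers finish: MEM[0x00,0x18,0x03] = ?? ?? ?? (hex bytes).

MEM[0x00,0x18,0x03] = ce 1f 80

  after D0: wrote 2B at 0x09 = 7670
  after D1: wrote 8B at 0x15 = 6759801ff28e2630
  after D2: wrote 5B at 0x1b = 6615968bd3
  after D3: wrote 2B at 0x1d = 801f
  after D4: wrote 8B at 0x03 = 801ff28e6615801f
  after D5: wrote 3B at 0x1d = 661596
query mem[0x00]=0xce, mem[0x18]=0x1f, mem[0x03]=0x80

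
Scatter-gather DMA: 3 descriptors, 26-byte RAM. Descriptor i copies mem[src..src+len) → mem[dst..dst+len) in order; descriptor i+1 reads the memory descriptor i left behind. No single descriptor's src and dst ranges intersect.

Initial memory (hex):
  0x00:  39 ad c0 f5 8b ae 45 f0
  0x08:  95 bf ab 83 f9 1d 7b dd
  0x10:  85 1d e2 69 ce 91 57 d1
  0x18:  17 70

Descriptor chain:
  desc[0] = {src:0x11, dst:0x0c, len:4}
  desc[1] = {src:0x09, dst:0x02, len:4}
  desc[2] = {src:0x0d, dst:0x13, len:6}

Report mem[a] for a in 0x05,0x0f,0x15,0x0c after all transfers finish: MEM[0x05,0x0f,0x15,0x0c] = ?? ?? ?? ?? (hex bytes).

MEM[0x05,0x0f,0x15,0x0c] = 1d ce ce 1d

  after D0: wrote 4B at 0x0c = 1de269ce
  after D1: wrote 4B at 0x02 = bfab831d
  after D2: wrote 6B at 0x13 = e269ce851de2
query mem[0x05]=0x1d, mem[0x0f]=0xce, mem[0x15]=0xce, mem[0x0c]=0x1d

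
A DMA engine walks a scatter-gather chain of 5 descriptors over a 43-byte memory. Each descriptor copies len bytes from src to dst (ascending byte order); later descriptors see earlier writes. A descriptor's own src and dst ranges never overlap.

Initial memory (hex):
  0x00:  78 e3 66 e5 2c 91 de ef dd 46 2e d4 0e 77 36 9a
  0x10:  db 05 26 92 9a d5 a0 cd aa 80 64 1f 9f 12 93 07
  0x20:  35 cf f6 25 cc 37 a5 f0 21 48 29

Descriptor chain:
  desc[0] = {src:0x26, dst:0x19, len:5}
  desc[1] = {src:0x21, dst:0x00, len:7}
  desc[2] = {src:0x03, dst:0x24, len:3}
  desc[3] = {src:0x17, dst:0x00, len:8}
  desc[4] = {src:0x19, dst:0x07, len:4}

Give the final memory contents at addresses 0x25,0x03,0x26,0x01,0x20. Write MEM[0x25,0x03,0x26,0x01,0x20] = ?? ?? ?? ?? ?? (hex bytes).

#0 dst[0x19+5] := {0xa5,0xf0,0x21,0x48,0x29}
#1 dst[0x00+7] := {0xcf,0xf6,0x25,0xcc,0x37,0xa5,0xf0}
#2 dst[0x24+3] := {0xcc,0x37,0xa5}
#3 dst[0x00+8] := {0xcd,0xaa,0xa5,0xf0,0x21,0x48,0x29,0x93}
#4 dst[0x07+4] := {0xa5,0xf0,0x21,0x48}
query mem[0x25]=0x37, mem[0x03]=0xf0, mem[0x26]=0xa5, mem[0x01]=0xaa, mem[0x20]=0x35

MEM[0x25,0x03,0x26,0x01,0x20] = 37 f0 a5 aa 35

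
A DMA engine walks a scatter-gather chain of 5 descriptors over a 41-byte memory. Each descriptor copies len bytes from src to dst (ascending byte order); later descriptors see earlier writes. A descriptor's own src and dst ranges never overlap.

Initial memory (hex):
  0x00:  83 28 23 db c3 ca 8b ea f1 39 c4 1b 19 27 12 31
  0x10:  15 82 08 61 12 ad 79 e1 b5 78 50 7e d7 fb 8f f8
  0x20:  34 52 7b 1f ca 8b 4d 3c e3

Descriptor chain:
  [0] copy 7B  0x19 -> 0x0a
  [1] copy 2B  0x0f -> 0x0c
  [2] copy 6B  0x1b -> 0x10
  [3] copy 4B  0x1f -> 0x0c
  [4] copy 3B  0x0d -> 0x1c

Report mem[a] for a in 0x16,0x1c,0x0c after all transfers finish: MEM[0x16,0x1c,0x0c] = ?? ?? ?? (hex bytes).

MEM[0x16,0x1c,0x0c] = 79 34 f8

  after D0: wrote 7B at 0x0a = 78507ed7fb8ff8
  after D1: wrote 2B at 0x0c = 8ff8
  after D2: wrote 6B at 0x10 = 7ed7fb8ff834
  after D3: wrote 4B at 0x0c = f834527b
  after D4: wrote 3B at 0x1c = 34527b
query mem[0x16]=0x79, mem[0x1c]=0x34, mem[0x0c]=0xf8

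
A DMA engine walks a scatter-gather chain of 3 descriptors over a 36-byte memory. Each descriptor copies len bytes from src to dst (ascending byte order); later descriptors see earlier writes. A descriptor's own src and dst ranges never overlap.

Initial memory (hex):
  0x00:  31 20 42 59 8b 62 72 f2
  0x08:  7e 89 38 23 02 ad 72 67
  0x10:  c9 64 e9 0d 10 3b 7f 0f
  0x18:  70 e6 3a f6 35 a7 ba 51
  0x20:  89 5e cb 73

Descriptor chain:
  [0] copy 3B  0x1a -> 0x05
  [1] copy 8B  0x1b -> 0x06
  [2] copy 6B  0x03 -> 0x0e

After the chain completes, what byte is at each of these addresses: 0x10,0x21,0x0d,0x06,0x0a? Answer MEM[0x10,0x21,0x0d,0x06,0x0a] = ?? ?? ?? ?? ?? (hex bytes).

  after D0: wrote 3B at 0x05 = 3af635
  after D1: wrote 8B at 0x06 = f635a7ba51895ecb
  after D2: wrote 6B at 0x0e = 598b3af635a7
query mem[0x10]=0x3a, mem[0x21]=0x5e, mem[0x0d]=0xcb, mem[0x06]=0xf6, mem[0x0a]=0x51

MEM[0x10,0x21,0x0d,0x06,0x0a] = 3a 5e cb f6 51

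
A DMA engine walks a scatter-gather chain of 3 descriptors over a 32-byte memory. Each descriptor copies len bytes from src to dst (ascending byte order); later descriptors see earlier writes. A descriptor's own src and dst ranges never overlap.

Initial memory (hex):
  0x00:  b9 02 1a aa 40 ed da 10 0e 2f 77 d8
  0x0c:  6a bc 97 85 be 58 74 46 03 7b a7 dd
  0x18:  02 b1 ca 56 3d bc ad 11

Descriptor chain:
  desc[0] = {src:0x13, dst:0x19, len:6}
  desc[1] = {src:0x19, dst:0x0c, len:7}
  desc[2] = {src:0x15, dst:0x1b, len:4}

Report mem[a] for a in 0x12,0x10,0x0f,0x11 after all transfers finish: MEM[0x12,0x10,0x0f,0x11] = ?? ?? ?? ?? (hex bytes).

  after D0: wrote 6B at 0x19 = 46037ba7dd02
  after D1: wrote 7B at 0x0c = 46037ba7dd0211
  after D2: wrote 4B at 0x1b = 7ba7dd02
query mem[0x12]=0x11, mem[0x10]=0xdd, mem[0x0f]=0xa7, mem[0x11]=0x02

MEM[0x12,0x10,0x0f,0x11] = 11 dd a7 02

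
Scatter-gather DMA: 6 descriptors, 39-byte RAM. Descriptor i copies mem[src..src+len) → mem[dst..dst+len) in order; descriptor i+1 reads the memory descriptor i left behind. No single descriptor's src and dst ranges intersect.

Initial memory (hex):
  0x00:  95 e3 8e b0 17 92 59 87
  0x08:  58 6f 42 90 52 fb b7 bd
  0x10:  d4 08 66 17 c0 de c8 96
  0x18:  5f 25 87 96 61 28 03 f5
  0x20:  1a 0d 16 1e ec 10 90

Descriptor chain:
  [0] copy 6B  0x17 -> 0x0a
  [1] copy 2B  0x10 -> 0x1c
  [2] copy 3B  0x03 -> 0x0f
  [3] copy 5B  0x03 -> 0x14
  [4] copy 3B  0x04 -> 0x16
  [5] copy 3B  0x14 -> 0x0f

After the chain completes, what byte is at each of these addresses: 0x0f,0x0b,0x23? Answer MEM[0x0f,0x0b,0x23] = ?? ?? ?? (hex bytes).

  after D0: wrote 6B at 0x0a = 965f25879661
  after D1: wrote 2B at 0x1c = d408
  after D2: wrote 3B at 0x0f = b01792
  after D3: wrote 5B at 0x14 = b017925987
  after D4: wrote 3B at 0x16 = 179259
  after D5: wrote 3B at 0x0f = b01717
query mem[0x0f]=0xb0, mem[0x0b]=0x5f, mem[0x23]=0x1e

MEM[0x0f,0x0b,0x23] = b0 5f 1e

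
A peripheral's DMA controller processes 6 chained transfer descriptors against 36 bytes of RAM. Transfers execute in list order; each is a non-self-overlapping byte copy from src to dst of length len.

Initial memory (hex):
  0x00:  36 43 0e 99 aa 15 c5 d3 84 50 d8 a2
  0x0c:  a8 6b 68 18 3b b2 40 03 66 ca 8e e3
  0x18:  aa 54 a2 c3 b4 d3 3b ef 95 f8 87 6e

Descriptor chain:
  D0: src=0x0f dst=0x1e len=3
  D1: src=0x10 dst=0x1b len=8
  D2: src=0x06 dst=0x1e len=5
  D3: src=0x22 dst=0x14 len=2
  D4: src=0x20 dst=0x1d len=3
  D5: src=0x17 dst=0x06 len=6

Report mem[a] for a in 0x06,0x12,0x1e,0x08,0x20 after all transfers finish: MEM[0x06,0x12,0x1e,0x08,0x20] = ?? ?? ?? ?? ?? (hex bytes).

[0] 0x0f->0x1e len=3 : 18 3b b2
[1] 0x10->0x1b len=8 : 3b b2 40 03 66 ca 8e e3
[2] 0x06->0x1e len=5 : c5 d3 84 50 d8
[3] 0x22->0x14 len=2 : d8 6e
[4] 0x20->0x1d len=3 : 84 50 d8
[5] 0x17->0x06 len=6 : e3 aa 54 a2 3b b2
query mem[0x06]=0xe3, mem[0x12]=0x40, mem[0x1e]=0x50, mem[0x08]=0x54, mem[0x20]=0x84

MEM[0x06,0x12,0x1e,0x08,0x20] = e3 40 50 54 84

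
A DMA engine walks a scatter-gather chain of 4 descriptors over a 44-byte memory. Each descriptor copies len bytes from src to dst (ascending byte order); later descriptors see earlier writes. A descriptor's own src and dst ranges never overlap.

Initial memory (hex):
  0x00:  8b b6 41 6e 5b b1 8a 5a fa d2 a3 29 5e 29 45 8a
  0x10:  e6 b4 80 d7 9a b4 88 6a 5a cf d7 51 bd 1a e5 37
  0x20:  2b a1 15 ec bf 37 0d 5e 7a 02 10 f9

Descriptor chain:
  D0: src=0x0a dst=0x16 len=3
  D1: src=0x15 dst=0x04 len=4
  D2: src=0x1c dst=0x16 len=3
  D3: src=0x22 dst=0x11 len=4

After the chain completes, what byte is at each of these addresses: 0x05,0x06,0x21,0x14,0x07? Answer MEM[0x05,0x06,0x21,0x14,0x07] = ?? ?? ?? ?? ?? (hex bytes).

D0: mem[0x16..0x18] <- [a3 29 5e]
D1: mem[0x04..0x07] <- [b4 a3 29 5e]
D2: mem[0x16..0x18] <- [bd 1a e5]
D3: mem[0x11..0x14] <- [15 ec bf 37]
query mem[0x05]=0xa3, mem[0x06]=0x29, mem[0x21]=0xa1, mem[0x14]=0x37, mem[0x07]=0x5e

MEM[0x05,0x06,0x21,0x14,0x07] = a3 29 a1 37 5e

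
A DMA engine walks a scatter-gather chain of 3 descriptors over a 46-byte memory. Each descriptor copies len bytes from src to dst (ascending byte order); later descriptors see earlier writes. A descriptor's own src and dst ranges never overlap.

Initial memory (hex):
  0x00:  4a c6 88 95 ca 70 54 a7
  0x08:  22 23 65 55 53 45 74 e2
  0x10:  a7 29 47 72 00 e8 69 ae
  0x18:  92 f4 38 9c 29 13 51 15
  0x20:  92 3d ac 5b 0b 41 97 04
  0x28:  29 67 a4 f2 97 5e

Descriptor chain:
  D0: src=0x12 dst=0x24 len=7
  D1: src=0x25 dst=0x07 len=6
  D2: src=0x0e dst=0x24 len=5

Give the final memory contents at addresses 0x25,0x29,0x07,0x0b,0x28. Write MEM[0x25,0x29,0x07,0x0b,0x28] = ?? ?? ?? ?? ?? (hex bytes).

#0 dst[0x24+7] := {0x47,0x72,0x00,0xe8,0x69,0xae,0x92}
#1 dst[0x07+6] := {0x72,0x00,0xe8,0x69,0xae,0x92}
#2 dst[0x24+5] := {0x74,0xe2,0xa7,0x29,0x47}
query mem[0x25]=0xe2, mem[0x29]=0xae, mem[0x07]=0x72, mem[0x0b]=0xae, mem[0x28]=0x47

MEM[0x25,0x29,0x07,0x0b,0x28] = e2 ae 72 ae 47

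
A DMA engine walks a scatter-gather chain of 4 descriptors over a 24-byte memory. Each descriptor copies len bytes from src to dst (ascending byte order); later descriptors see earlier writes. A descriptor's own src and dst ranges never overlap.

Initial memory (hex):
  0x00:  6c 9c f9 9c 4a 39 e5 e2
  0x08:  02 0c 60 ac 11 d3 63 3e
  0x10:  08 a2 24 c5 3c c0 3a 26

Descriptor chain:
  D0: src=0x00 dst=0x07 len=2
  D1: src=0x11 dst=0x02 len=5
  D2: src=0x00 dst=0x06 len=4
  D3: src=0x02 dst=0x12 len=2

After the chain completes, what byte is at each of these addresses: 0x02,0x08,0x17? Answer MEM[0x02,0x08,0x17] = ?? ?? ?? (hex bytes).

MEM[0x02,0x08,0x17] = a2 a2 26

D0: mem[0x07..0x08] <- [6c 9c]
D1: mem[0x02..0x06] <- [a2 24 c5 3c c0]
D2: mem[0x06..0x09] <- [6c 9c a2 24]
D3: mem[0x12..0x13] <- [a2 24]
query mem[0x02]=0xa2, mem[0x08]=0xa2, mem[0x17]=0x26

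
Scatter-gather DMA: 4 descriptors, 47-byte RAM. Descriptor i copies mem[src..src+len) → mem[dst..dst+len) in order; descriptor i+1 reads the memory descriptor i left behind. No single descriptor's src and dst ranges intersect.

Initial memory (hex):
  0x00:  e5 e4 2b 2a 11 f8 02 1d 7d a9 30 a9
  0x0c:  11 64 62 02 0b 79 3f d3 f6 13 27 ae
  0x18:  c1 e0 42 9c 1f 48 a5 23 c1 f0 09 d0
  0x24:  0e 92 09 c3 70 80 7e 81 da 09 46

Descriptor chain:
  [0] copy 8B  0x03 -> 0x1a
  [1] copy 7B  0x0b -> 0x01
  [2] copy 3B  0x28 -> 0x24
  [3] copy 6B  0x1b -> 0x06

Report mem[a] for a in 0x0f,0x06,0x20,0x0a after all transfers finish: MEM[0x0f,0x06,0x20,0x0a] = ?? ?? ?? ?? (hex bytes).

MEM[0x0f,0x06,0x20,0x0a] = 02 11 a9 7d

D0: mem[0x1a..0x21] <- [2a 11 f8 02 1d 7d a9 30]
D1: mem[0x01..0x07] <- [a9 11 64 62 02 0b 79]
D2: mem[0x24..0x26] <- [70 80 7e]
D3: mem[0x06..0x0b] <- [11 f8 02 1d 7d a9]
query mem[0x0f]=0x02, mem[0x06]=0x11, mem[0x20]=0xa9, mem[0x0a]=0x7d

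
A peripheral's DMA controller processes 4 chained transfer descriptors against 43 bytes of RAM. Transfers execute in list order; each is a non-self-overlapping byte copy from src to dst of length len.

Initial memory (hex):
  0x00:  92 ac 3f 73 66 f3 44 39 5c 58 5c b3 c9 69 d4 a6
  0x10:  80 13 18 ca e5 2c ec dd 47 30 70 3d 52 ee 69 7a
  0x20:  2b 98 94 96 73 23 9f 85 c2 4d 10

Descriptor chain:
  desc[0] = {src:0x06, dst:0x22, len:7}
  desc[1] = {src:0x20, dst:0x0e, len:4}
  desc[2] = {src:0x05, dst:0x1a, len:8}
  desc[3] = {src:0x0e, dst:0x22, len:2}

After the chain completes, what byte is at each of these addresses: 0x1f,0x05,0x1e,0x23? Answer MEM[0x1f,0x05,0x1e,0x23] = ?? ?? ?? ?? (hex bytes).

MEM[0x1f,0x05,0x1e,0x23] = 5c f3 58 98

#0 dst[0x22+7] := {0x44,0x39,0x5c,0x58,0x5c,0xb3,0xc9}
#1 dst[0x0e+4] := {0x2b,0x98,0x44,0x39}
#2 dst[0x1a+8] := {0xf3,0x44,0x39,0x5c,0x58,0x5c,0xb3,0xc9}
#3 dst[0x22+2] := {0x2b,0x98}
query mem[0x1f]=0x5c, mem[0x05]=0xf3, mem[0x1e]=0x58, mem[0x23]=0x98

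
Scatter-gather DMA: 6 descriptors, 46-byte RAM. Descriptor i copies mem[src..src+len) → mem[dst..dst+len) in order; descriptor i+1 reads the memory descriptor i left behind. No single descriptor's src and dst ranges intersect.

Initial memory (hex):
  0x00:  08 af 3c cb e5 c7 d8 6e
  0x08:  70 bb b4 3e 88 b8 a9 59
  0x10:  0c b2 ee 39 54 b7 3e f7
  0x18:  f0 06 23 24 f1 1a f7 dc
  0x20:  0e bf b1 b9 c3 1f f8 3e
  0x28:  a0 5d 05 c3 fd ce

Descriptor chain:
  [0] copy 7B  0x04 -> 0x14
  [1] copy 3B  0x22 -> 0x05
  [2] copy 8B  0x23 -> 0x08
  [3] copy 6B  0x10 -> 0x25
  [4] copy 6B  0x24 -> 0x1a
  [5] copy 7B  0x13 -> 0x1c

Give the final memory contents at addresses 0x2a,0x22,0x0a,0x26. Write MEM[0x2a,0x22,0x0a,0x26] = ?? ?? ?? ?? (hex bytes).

D0: mem[0x14..0x1a] <- [e5 c7 d8 6e 70 bb b4]
D1: mem[0x05..0x07] <- [b1 b9 c3]
D2: mem[0x08..0x0f] <- [b9 c3 1f f8 3e a0 5d 05]
D3: mem[0x25..0x2a] <- [0c b2 ee 39 e5 c7]
D4: mem[0x1a..0x1f] <- [c3 0c b2 ee 39 e5]
D5: mem[0x1c..0x22] <- [39 e5 c7 d8 6e 70 bb]
query mem[0x2a]=0xc7, mem[0x22]=0xbb, mem[0x0a]=0x1f, mem[0x26]=0xb2

MEM[0x2a,0x22,0x0a,0x26] = c7 bb 1f b2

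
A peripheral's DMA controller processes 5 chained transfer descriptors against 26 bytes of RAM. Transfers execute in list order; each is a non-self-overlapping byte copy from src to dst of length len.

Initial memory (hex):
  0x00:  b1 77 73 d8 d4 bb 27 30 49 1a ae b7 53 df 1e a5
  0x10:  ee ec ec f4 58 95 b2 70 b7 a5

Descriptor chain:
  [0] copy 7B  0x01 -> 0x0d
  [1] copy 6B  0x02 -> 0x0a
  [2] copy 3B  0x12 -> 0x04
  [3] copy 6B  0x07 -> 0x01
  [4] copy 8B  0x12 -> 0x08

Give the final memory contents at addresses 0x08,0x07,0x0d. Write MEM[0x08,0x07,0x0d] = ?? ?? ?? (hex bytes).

MEM[0x08,0x07,0x0d] = 27 30 70

  after D0: wrote 7B at 0x0d = 7773d8d4bb2730
  after D1: wrote 6B at 0x0a = 73d8d4bb2730
  after D2: wrote 3B at 0x04 = 273058
  after D3: wrote 6B at 0x01 = 30491a73d8d4
  after D4: wrote 8B at 0x08 = 27305895b270b7a5
query mem[0x08]=0x27, mem[0x07]=0x30, mem[0x0d]=0x70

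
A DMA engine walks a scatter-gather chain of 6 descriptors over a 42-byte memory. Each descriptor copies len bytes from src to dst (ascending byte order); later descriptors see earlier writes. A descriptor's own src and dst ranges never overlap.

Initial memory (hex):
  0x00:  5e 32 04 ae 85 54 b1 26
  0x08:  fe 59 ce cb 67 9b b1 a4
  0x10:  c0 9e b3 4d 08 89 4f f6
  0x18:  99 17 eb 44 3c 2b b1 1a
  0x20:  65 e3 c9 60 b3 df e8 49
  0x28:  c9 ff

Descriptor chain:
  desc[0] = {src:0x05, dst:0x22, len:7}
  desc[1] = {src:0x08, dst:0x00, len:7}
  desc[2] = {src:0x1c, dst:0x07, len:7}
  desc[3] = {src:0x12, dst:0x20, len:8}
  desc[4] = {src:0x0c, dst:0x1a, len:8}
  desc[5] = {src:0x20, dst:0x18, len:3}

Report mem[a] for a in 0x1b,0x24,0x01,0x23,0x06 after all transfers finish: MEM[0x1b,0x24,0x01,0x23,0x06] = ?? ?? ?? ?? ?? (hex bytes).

MEM[0x1b,0x24,0x01,0x23,0x06] = 54 4f 59 89 b1

#0 dst[0x22+7] := {0x54,0xb1,0x26,0xfe,0x59,0xce,0xcb}
#1 dst[0x00+7] := {0xfe,0x59,0xce,0xcb,0x67,0x9b,0xb1}
#2 dst[0x07+7] := {0x3c,0x2b,0xb1,0x1a,0x65,0xe3,0x54}
#3 dst[0x20+8] := {0xb3,0x4d,0x08,0x89,0x4f,0xf6,0x99,0x17}
#4 dst[0x1a+8] := {0xe3,0x54,0xb1,0xa4,0xc0,0x9e,0xb3,0x4d}
#5 dst[0x18+3] := {0xb3,0x4d,0x08}
query mem[0x1b]=0x54, mem[0x24]=0x4f, mem[0x01]=0x59, mem[0x23]=0x89, mem[0x06]=0xb1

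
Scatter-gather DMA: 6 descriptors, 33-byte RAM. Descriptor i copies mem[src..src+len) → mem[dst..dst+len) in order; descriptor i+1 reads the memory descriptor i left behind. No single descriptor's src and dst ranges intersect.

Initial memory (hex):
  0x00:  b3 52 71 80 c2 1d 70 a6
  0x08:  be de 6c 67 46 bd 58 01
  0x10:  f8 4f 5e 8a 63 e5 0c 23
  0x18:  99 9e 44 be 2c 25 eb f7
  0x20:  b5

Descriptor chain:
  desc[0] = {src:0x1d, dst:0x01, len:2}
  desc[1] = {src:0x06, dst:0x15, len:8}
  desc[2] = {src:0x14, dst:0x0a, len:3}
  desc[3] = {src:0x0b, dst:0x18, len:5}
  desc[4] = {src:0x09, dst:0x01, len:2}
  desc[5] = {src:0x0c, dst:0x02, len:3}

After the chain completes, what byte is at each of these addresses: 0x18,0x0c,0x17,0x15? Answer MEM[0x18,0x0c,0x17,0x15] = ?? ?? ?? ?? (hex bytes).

MEM[0x18,0x0c,0x17,0x15] = 70 a6 be 70

#0 dst[0x01+2] := {0x25,0xeb}
#1 dst[0x15+8] := {0x70,0xa6,0xbe,0xde,0x6c,0x67,0x46,0xbd}
#2 dst[0x0a+3] := {0x63,0x70,0xa6}
#3 dst[0x18+5] := {0x70,0xa6,0xbd,0x58,0x01}
#4 dst[0x01+2] := {0xde,0x63}
#5 dst[0x02+3] := {0xa6,0xbd,0x58}
query mem[0x18]=0x70, mem[0x0c]=0xa6, mem[0x17]=0xbe, mem[0x15]=0x70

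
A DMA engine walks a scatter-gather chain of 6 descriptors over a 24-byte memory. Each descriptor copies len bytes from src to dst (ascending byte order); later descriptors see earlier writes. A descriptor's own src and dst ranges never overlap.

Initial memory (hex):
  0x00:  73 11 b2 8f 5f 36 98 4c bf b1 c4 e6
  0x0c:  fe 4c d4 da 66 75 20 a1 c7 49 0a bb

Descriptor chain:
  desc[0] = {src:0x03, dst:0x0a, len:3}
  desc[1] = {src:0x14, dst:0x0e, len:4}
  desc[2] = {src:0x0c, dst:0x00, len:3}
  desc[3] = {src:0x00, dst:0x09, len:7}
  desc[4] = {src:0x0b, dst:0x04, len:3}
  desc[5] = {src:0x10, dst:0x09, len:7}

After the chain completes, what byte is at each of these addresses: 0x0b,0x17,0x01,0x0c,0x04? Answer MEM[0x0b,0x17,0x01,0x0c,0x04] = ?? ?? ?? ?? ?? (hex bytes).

  after D0: wrote 3B at 0x0a = 8f5f36
  after D1: wrote 4B at 0x0e = c7490abb
  after D2: wrote 3B at 0x00 = 364cc7
  after D3: wrote 7B at 0x09 = 364cc78f5f3698
  after D4: wrote 3B at 0x04 = c78f5f
  after D5: wrote 7B at 0x09 = 0abb20a1c7490a
query mem[0x0b]=0x20, mem[0x17]=0xbb, mem[0x01]=0x4c, mem[0x0c]=0xa1, mem[0x04]=0xc7

MEM[0x0b,0x17,0x01,0x0c,0x04] = 20 bb 4c a1 c7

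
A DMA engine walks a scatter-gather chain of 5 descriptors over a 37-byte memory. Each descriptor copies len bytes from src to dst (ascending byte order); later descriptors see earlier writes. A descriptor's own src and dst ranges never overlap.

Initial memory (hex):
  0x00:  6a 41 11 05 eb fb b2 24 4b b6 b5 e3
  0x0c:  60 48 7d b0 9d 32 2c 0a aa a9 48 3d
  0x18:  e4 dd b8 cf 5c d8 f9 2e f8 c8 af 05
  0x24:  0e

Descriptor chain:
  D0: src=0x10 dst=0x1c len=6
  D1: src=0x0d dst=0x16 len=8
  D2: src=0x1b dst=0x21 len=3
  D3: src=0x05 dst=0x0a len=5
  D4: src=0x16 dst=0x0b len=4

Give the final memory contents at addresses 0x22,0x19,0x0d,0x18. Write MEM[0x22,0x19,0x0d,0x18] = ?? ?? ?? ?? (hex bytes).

  after D0: wrote 6B at 0x1c = 9d322c0aaaa9
  after D1: wrote 8B at 0x16 = 487db09d322c0aaa
  after D2: wrote 3B at 0x21 = 2c0aaa
  after D3: wrote 5B at 0x0a = fbb2244bb6
  after D4: wrote 4B at 0x0b = 487db09d
query mem[0x22]=0x0a, mem[0x19]=0x9d, mem[0x0d]=0xb0, mem[0x18]=0xb0

MEM[0x22,0x19,0x0d,0x18] = 0a 9d b0 b0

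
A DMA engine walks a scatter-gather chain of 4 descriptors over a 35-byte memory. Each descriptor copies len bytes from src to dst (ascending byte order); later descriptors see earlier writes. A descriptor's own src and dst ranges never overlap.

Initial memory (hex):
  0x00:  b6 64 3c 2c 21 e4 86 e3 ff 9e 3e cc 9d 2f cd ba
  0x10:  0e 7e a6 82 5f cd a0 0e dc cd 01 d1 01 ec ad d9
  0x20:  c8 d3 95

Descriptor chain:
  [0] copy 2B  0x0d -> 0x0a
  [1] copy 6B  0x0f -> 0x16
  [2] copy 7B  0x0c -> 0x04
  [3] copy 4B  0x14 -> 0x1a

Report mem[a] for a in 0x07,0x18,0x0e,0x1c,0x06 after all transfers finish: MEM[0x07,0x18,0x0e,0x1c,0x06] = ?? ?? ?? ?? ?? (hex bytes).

MEM[0x07,0x18,0x0e,0x1c,0x06] = ba 7e cd ba cd

#0 dst[0x0a+2] := {0x2f,0xcd}
#1 dst[0x16+6] := {0xba,0x0e,0x7e,0xa6,0x82,0x5f}
#2 dst[0x04+7] := {0x9d,0x2f,0xcd,0xba,0x0e,0x7e,0xa6}
#3 dst[0x1a+4] := {0x5f,0xcd,0xba,0x0e}
query mem[0x07]=0xba, mem[0x18]=0x7e, mem[0x0e]=0xcd, mem[0x1c]=0xba, mem[0x06]=0xcd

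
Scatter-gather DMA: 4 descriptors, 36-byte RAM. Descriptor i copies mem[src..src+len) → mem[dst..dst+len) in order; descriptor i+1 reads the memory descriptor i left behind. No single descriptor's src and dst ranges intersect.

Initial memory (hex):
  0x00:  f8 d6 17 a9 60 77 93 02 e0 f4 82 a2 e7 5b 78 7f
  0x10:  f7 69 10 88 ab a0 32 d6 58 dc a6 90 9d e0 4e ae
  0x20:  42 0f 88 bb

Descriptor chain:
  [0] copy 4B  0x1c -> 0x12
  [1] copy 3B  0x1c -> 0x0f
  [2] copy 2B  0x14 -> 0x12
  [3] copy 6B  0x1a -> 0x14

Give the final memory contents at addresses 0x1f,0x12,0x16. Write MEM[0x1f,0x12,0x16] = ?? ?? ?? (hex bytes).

D0: mem[0x12..0x15] <- [9d e0 4e ae]
D1: mem[0x0f..0x11] <- [9d e0 4e]
D2: mem[0x12..0x13] <- [4e ae]
D3: mem[0x14..0x19] <- [a6 90 9d e0 4e ae]
query mem[0x1f]=0xae, mem[0x12]=0x4e, mem[0x16]=0x9d

MEM[0x1f,0x12,0x16] = ae 4e 9d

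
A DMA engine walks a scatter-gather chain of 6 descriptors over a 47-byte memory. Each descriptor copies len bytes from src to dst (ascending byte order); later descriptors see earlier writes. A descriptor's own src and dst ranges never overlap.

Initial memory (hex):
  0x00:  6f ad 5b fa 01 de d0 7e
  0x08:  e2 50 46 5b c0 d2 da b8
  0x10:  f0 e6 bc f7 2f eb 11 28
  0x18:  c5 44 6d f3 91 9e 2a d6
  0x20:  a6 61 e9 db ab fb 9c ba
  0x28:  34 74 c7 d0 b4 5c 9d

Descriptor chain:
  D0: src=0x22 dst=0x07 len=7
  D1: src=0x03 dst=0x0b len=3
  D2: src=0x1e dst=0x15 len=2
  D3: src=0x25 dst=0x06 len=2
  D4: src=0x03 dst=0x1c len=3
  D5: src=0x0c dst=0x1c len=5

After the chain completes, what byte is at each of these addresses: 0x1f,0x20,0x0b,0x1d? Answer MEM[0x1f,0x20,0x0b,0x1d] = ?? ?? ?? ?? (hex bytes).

  after D0: wrote 7B at 0x07 = e9dbabfb9cba34
  after D1: wrote 3B at 0x0b = fa01de
  after D2: wrote 2B at 0x15 = 2ad6
  after D3: wrote 2B at 0x06 = fb9c
  after D4: wrote 3B at 0x1c = fa01de
  after D5: wrote 5B at 0x1c = 01dedab8f0
query mem[0x1f]=0xb8, mem[0x20]=0xf0, mem[0x0b]=0xfa, mem[0x1d]=0xde

MEM[0x1f,0x20,0x0b,0x1d] = b8 f0 fa de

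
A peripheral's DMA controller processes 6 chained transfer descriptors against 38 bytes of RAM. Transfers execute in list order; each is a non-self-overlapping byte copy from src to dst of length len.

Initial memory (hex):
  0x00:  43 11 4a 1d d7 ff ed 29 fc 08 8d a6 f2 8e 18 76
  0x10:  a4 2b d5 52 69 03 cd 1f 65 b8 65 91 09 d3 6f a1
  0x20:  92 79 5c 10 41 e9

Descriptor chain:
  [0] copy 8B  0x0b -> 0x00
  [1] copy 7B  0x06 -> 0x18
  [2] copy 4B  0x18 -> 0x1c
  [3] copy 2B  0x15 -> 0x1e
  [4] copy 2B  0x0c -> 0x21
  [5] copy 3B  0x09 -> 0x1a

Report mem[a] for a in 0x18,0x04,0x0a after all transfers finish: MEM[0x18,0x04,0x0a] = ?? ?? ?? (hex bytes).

D0: mem[0x00..0x07] <- [a6 f2 8e 18 76 a4 2b d5]
D1: mem[0x18..0x1e] <- [2b d5 fc 08 8d a6 f2]
D2: mem[0x1c..0x1f] <- [2b d5 fc 08]
D3: mem[0x1e..0x1f] <- [03 cd]
D4: mem[0x21..0x22] <- [f2 8e]
D5: mem[0x1a..0x1c] <- [08 8d a6]
query mem[0x18]=0x2b, mem[0x04]=0x76, mem[0x0a]=0x8d

MEM[0x18,0x04,0x0a] = 2b 76 8d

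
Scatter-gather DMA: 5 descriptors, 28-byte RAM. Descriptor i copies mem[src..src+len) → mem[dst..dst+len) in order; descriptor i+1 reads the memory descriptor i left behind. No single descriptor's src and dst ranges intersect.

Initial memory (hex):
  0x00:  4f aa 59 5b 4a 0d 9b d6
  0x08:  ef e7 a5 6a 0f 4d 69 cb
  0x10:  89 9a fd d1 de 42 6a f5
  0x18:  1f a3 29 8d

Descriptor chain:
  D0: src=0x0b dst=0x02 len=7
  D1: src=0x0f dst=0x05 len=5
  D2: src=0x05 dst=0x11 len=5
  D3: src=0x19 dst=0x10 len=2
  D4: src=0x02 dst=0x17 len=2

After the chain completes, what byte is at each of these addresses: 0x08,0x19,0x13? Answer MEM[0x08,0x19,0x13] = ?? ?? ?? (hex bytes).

[0] 0x0b->0x02 len=7 : 6a 0f 4d 69 cb 89 9a
[1] 0x0f->0x05 len=5 : cb 89 9a fd d1
[2] 0x05->0x11 len=5 : cb 89 9a fd d1
[3] 0x19->0x10 len=2 : a3 29
[4] 0x02->0x17 len=2 : 6a 0f
query mem[0x08]=0xfd, mem[0x19]=0xa3, mem[0x13]=0x9a

MEM[0x08,0x19,0x13] = fd a3 9a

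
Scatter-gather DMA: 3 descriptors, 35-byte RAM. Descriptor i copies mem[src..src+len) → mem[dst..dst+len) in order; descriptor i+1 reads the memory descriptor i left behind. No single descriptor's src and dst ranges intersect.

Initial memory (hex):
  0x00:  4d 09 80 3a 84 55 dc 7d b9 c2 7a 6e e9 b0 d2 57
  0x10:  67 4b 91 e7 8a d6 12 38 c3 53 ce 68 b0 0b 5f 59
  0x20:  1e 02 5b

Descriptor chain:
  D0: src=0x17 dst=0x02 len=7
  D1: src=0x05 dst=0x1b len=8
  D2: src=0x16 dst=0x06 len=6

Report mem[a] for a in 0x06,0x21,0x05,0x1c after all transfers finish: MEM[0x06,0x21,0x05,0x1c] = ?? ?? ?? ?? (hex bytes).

#0 dst[0x02+7] := {0x38,0xc3,0x53,0xce,0x68,0xb0,0x0b}
#1 dst[0x1b+8] := {0xce,0x68,0xb0,0x0b,0xc2,0x7a,0x6e,0xe9}
#2 dst[0x06+6] := {0x12,0x38,0xc3,0x53,0xce,0xce}
query mem[0x06]=0x12, mem[0x21]=0x6e, mem[0x05]=0xce, mem[0x1c]=0x68

MEM[0x06,0x21,0x05,0x1c] = 12 6e ce 68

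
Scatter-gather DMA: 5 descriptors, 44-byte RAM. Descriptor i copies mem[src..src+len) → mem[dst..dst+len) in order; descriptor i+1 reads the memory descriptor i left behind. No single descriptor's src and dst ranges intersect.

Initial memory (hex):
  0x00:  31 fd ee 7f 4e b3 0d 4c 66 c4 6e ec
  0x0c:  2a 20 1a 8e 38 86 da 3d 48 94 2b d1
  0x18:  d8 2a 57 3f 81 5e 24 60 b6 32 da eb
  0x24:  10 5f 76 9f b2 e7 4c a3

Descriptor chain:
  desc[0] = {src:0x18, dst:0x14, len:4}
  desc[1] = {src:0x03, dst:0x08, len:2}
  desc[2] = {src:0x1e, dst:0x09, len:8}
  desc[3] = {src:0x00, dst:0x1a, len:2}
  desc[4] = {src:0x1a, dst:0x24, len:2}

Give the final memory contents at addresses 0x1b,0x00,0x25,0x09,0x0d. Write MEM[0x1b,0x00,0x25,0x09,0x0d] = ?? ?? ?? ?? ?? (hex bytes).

MEM[0x1b,0x00,0x25,0x09,0x0d] = fd 31 fd 24 da

#0 dst[0x14+4] := {0xd8,0x2a,0x57,0x3f}
#1 dst[0x08+2] := {0x7f,0x4e}
#2 dst[0x09+8] := {0x24,0x60,0xb6,0x32,0xda,0xeb,0x10,0x5f}
#3 dst[0x1a+2] := {0x31,0xfd}
#4 dst[0x24+2] := {0x31,0xfd}
query mem[0x1b]=0xfd, mem[0x00]=0x31, mem[0x25]=0xfd, mem[0x09]=0x24, mem[0x0d]=0xda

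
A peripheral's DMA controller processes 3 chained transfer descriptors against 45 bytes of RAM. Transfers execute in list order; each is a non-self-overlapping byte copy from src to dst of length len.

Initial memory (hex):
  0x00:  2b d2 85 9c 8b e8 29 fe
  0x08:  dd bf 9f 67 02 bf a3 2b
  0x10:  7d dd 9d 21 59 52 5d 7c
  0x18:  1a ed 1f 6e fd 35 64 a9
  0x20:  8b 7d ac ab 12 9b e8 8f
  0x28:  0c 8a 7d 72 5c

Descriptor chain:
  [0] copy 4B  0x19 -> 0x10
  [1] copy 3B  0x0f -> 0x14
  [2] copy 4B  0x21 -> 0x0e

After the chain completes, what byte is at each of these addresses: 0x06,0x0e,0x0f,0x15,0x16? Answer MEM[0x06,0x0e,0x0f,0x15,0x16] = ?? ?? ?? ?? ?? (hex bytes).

MEM[0x06,0x0e,0x0f,0x15,0x16] = 29 7d ac ed 1f

#0 dst[0x10+4] := {0xed,0x1f,0x6e,0xfd}
#1 dst[0x14+3] := {0x2b,0xed,0x1f}
#2 dst[0x0e+4] := {0x7d,0xac,0xab,0x12}
query mem[0x06]=0x29, mem[0x0e]=0x7d, mem[0x0f]=0xac, mem[0x15]=0xed, mem[0x16]=0x1f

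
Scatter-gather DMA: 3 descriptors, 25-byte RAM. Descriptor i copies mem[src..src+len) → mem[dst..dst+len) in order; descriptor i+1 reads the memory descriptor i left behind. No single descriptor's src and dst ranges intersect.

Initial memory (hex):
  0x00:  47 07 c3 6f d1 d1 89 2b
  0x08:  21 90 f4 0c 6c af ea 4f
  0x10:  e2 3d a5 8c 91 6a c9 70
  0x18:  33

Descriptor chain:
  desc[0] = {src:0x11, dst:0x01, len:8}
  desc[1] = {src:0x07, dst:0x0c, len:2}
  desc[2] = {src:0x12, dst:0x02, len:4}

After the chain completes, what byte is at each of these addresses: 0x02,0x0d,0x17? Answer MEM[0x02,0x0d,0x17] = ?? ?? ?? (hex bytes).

#0 dst[0x01+8] := {0x3d,0xa5,0x8c,0x91,0x6a,0xc9,0x70,0x33}
#1 dst[0x0c+2] := {0x70,0x33}
#2 dst[0x02+4] := {0xa5,0x8c,0x91,0x6a}
query mem[0x02]=0xa5, mem[0x0d]=0x33, mem[0x17]=0x70

MEM[0x02,0x0d,0x17] = a5 33 70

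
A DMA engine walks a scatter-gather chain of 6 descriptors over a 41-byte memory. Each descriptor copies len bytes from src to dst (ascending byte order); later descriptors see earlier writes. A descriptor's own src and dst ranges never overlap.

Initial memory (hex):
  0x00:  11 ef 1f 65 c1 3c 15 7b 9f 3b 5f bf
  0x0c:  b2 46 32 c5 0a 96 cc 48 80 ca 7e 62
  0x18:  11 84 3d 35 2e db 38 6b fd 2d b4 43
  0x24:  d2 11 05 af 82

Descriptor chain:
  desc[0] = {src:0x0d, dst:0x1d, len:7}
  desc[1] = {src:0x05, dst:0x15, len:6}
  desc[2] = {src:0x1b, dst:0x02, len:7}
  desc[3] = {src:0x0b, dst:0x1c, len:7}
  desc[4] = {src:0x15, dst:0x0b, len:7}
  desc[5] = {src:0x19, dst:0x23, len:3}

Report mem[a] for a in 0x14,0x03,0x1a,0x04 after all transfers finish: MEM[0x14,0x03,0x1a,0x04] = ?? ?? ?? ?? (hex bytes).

MEM[0x14,0x03,0x1a,0x04] = 80 2e 5f 46

[0] 0x0d->0x1d len=7 : 46 32 c5 0a 96 cc 48
[1] 0x05->0x15 len=6 : 3c 15 7b 9f 3b 5f
[2] 0x1b->0x02 len=7 : 35 2e 46 32 c5 0a 96
[3] 0x0b->0x1c len=7 : bf b2 46 32 c5 0a 96
[4] 0x15->0x0b len=7 : 3c 15 7b 9f 3b 5f 35
[5] 0x19->0x23 len=3 : 3b 5f 35
query mem[0x14]=0x80, mem[0x03]=0x2e, mem[0x1a]=0x5f, mem[0x04]=0x46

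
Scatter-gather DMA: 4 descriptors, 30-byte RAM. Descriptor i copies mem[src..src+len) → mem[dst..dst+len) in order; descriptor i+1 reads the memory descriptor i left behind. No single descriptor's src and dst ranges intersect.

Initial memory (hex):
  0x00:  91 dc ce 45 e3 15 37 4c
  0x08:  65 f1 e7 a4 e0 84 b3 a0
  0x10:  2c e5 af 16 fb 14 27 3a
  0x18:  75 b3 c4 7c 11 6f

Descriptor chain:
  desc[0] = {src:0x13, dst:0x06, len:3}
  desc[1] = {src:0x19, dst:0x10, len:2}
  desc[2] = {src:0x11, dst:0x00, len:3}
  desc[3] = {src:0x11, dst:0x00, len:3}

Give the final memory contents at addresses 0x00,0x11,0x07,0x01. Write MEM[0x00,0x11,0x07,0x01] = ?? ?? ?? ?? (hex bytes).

MEM[0x00,0x11,0x07,0x01] = c4 c4 fb af

#0 dst[0x06+3] := {0x16,0xfb,0x14}
#1 dst[0x10+2] := {0xb3,0xc4}
#2 dst[0x00+3] := {0xc4,0xaf,0x16}
#3 dst[0x00+3] := {0xc4,0xaf,0x16}
query mem[0x00]=0xc4, mem[0x11]=0xc4, mem[0x07]=0xfb, mem[0x01]=0xaf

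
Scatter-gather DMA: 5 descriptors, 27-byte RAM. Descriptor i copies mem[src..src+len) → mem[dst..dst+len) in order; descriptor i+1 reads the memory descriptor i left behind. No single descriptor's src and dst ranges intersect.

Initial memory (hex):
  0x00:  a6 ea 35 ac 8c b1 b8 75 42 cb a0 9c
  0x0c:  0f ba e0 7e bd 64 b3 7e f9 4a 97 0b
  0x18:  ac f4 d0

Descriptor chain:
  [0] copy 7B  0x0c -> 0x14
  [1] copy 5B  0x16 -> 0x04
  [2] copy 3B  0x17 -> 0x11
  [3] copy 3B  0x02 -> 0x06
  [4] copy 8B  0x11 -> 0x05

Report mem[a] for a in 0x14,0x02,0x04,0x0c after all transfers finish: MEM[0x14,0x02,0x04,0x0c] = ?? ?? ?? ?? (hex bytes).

  after D0: wrote 7B at 0x14 = 0fbae07ebd64b3
  after D1: wrote 5B at 0x04 = e07ebd64b3
  after D2: wrote 3B at 0x11 = 7ebd64
  after D3: wrote 3B at 0x06 = 35ace0
  after D4: wrote 8B at 0x05 = 7ebd640fbae07ebd
query mem[0x14]=0x0f, mem[0x02]=0x35, mem[0x04]=0xe0, mem[0x0c]=0xbd

MEM[0x14,0x02,0x04,0x0c] = 0f 35 e0 bd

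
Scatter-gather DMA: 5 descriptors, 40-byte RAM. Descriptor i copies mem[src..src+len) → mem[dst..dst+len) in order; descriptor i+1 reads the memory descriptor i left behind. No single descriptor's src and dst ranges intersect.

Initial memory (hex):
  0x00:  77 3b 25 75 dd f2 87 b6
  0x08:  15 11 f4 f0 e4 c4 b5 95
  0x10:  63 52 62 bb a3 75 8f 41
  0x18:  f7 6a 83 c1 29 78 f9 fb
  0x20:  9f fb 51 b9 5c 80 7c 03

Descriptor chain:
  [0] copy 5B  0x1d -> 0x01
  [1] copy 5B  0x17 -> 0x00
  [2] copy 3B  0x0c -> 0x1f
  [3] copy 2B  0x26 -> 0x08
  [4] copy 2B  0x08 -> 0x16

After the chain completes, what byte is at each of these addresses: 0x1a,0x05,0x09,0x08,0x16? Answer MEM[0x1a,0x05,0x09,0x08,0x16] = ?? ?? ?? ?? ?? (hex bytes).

  after D0: wrote 5B at 0x01 = 78f9fb9ffb
  after D1: wrote 5B at 0x00 = 41f76a83c1
  after D2: wrote 3B at 0x1f = e4c4b5
  after D3: wrote 2B at 0x08 = 7c03
  after D4: wrote 2B at 0x16 = 7c03
query mem[0x1a]=0x83, mem[0x05]=0xfb, mem[0x09]=0x03, mem[0x08]=0x7c, mem[0x16]=0x7c

MEM[0x1a,0x05,0x09,0x08,0x16] = 83 fb 03 7c 7c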